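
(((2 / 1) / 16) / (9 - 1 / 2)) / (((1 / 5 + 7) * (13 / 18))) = 5 / 1768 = 0.00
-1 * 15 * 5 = -75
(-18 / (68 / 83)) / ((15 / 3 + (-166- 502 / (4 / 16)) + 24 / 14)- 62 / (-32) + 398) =13944 / 1121677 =0.01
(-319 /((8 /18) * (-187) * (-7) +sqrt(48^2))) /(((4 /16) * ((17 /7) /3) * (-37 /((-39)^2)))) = 7054047 /68561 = 102.89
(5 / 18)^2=25 / 324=0.08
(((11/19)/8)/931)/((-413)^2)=11/24137560328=0.00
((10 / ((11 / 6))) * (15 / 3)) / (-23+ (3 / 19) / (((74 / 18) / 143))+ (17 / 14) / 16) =-47241600 / 30195451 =-1.56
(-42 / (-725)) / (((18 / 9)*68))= 21 / 49300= 0.00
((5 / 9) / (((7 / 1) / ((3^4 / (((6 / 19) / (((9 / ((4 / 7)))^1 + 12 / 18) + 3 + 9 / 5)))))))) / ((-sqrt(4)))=-24187 / 112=-215.96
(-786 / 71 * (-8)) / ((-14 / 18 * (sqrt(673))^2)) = -56592 / 334481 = -0.17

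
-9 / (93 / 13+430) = -117 / 5683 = -0.02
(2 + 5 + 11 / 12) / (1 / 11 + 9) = 209 / 240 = 0.87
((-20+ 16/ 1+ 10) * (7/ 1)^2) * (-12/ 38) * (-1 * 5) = 8820/ 19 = 464.21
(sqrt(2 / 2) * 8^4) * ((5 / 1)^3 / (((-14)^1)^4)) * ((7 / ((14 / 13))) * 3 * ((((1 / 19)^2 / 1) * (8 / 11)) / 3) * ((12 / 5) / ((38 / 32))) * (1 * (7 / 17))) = 63897600 / 439943119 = 0.15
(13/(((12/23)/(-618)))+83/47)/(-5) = 1447293/470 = 3079.35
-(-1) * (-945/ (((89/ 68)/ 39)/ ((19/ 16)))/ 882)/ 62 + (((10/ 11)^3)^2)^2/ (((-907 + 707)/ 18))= -620832453923316555/ 969799475833802768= -0.64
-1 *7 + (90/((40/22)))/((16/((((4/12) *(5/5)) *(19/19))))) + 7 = 33/32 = 1.03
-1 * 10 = -10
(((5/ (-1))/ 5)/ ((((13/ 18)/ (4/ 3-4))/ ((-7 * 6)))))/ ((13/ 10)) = -20160/ 169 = -119.29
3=3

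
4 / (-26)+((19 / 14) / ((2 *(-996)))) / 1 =-56023 / 362544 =-0.15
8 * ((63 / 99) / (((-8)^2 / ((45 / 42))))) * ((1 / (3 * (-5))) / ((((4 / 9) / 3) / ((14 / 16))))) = -189 / 5632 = -0.03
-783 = -783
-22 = -22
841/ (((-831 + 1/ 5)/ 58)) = -121945/ 2077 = -58.71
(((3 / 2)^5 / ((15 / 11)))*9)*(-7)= -56133 / 160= -350.83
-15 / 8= -1.88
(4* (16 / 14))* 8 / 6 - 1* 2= 4.10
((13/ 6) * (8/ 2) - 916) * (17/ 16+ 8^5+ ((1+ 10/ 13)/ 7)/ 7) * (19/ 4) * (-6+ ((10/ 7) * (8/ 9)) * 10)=-607430838816199/ 642096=-946012494.73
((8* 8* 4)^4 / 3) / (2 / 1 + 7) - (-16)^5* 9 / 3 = 4379901952 / 27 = 162218590.81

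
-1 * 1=-1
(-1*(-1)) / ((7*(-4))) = -1 / 28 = -0.04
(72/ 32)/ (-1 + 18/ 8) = 9/ 5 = 1.80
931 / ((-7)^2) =19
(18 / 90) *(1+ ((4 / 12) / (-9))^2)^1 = 146 / 729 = 0.20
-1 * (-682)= 682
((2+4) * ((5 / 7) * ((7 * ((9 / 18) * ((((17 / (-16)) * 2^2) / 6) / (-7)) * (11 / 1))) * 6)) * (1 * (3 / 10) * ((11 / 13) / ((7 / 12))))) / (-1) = -55539 / 1274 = -43.59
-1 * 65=-65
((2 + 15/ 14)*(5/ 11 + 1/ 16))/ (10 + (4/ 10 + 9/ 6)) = 2795/ 20944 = 0.13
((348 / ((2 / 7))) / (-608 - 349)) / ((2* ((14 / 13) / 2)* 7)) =-13 / 77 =-0.17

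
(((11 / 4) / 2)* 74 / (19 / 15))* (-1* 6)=-18315 / 38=-481.97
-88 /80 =-1.10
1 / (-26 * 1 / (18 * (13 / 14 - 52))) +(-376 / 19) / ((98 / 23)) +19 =92565 / 1862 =49.71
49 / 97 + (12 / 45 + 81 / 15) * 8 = 13339 / 291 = 45.84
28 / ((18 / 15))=70 / 3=23.33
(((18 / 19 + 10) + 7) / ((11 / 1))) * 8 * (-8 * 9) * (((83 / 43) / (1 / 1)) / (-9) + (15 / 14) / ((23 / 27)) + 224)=-27819196640 / 131537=-211493.32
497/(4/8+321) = 1.55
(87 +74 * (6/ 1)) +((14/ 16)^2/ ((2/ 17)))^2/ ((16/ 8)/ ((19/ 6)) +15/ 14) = 2062815493/ 3710976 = 555.87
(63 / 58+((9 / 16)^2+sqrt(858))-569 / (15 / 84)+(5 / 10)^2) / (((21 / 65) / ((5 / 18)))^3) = -270546413678125 / 133657122816+34328125 * sqrt(858) / 54010152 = -2005.57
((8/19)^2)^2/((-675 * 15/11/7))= -315392/1319500125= -0.00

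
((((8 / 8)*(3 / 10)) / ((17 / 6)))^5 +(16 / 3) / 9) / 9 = 70994444323 / 1078203909375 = 0.07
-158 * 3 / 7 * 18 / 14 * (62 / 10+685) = -14743296 / 245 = -60176.72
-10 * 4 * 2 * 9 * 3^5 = -174960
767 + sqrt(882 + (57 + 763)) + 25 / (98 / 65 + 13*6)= sqrt(1702) + 3965481 / 5168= 808.57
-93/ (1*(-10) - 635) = 31/ 215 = 0.14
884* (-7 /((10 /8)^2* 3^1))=-99008 /75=-1320.11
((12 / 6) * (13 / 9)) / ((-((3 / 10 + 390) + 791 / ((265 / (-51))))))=-13780 / 1135593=-0.01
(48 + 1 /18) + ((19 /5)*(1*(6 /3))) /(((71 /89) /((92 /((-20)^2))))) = 4013456 /79875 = 50.25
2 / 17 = 0.12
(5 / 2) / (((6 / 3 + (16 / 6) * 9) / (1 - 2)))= -0.10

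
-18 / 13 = -1.38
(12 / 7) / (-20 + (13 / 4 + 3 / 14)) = -48 / 463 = -0.10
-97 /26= -3.73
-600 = -600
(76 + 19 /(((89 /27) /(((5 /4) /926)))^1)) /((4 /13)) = 325733473 /1318624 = 247.03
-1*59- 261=-320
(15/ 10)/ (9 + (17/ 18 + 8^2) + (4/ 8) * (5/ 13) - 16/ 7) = 2457/ 117692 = 0.02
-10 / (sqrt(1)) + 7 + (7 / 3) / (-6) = -61 / 18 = -3.39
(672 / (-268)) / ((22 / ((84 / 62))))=-3528 / 22847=-0.15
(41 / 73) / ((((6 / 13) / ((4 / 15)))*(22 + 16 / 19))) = 10127 / 712845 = 0.01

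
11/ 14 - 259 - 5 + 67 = -2747/ 14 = -196.21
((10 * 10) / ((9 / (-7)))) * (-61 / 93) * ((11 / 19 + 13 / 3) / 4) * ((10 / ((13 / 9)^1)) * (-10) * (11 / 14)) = -3407.92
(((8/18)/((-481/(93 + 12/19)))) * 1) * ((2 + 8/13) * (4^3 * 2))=-10322944/356421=-28.96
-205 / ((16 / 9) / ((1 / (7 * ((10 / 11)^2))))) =-44649 / 2240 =-19.93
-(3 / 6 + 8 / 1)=-17 / 2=-8.50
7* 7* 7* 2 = 686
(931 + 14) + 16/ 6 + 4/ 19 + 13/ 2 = 108799/ 114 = 954.38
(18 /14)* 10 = 90 /7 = 12.86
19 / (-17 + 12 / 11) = -209 / 175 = -1.19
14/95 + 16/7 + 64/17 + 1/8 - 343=-30449087/90440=-336.68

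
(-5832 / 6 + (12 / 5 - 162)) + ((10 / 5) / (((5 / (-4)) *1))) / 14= -7922 / 7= -1131.71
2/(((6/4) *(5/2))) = 8/15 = 0.53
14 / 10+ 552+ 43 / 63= 174536 / 315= 554.08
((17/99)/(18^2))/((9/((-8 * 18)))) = -68/8019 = -0.01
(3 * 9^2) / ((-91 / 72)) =-17496 / 91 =-192.26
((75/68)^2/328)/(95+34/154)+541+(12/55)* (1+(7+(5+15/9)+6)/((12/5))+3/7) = 465033605694433/856258411008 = 543.10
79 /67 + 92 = 6243 /67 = 93.18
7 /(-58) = -7 /58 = -0.12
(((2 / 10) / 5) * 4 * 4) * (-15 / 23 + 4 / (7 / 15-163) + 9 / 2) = 2.45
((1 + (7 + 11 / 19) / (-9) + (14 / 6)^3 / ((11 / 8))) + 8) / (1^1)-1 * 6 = 64313 / 5643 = 11.40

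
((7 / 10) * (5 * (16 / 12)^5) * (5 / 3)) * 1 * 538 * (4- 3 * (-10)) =327792640 / 729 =449646.97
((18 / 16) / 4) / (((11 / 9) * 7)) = 81 / 2464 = 0.03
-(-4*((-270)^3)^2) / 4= 387420489000000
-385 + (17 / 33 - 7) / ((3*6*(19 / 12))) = -724613 / 1881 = -385.23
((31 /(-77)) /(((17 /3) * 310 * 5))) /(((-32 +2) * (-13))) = -0.00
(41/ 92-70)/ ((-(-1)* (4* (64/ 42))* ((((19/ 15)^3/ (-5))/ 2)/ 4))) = 2267645625/ 10096448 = 224.60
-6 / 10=-3 / 5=-0.60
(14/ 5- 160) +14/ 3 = -2288/ 15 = -152.53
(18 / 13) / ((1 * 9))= 2 / 13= 0.15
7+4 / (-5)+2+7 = 76 / 5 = 15.20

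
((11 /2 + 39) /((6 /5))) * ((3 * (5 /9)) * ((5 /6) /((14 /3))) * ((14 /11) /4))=11125 /3168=3.51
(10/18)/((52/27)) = 15/52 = 0.29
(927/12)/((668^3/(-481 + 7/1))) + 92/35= 54843721133/20865434240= 2.63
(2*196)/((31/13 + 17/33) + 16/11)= 42042/467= 90.03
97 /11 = 8.82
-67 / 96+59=5597 / 96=58.30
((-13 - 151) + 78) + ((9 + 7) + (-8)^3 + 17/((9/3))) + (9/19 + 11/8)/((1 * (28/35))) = -1047017/1824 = -574.02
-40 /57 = -0.70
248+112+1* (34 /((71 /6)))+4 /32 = 206183 /568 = 363.00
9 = 9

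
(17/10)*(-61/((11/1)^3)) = -1037/13310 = -0.08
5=5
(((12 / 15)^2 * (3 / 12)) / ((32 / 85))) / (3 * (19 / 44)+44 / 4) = 187 / 5410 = 0.03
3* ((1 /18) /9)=1 /54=0.02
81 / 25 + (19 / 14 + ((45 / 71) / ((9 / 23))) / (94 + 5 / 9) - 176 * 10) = -1613989407 / 919450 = -1755.39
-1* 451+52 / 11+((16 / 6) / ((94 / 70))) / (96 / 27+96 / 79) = -97735307 / 219208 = -445.86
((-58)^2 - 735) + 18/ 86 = 113056/ 43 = 2629.21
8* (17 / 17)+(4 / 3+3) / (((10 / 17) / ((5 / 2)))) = 317 / 12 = 26.42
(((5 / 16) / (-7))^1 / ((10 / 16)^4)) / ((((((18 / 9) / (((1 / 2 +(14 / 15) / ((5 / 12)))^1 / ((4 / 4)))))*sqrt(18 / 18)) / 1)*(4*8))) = -274 / 21875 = -0.01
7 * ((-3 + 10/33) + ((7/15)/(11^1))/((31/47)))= -94262/5115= -18.43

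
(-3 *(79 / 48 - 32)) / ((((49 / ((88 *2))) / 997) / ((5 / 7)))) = 79894595 / 343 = 232928.85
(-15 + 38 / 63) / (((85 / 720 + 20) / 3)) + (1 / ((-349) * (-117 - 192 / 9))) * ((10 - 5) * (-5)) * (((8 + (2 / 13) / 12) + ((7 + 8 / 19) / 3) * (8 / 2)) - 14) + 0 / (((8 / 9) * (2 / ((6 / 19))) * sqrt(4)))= -623574190573 / 290186365742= -2.15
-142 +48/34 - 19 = -2713/17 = -159.59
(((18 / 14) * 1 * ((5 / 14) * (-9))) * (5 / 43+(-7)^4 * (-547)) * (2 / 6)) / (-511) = -3811989330 / 1076677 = -3540.51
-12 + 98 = 86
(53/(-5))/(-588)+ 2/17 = 6781/49980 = 0.14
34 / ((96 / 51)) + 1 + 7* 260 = 29425 / 16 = 1839.06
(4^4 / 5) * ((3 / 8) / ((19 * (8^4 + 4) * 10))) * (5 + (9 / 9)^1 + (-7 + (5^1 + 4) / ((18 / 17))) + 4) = 138 / 486875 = 0.00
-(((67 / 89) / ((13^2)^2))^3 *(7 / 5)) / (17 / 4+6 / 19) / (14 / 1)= -11428994 / 28496382182182384534415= -0.00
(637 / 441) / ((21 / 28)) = 52 / 27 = 1.93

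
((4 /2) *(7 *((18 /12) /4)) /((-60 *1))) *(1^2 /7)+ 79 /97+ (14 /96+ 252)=368039 /1455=252.95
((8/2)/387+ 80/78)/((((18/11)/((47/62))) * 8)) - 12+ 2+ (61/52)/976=-9.94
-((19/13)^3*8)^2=-3010936384/4826809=-623.79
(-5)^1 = -5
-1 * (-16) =16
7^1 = 7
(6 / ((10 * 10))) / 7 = 3 / 350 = 0.01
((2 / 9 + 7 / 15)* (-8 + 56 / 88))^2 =77841 / 3025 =25.73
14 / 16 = 7 / 8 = 0.88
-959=-959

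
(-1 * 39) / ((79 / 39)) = -1521 / 79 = -19.25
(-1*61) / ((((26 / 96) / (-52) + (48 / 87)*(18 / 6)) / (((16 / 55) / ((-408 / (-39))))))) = -1.03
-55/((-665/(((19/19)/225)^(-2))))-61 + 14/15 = 8233292/1995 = 4126.96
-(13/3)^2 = -169/9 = -18.78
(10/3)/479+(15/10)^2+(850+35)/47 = 5696711/270156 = 21.09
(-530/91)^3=-148877000/753571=-197.56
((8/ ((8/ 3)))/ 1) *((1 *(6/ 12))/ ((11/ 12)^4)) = 31104/ 14641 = 2.12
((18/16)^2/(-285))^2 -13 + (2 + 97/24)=-771671413/110899200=-6.96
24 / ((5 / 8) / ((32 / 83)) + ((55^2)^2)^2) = 6144 / 21435888100000415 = 0.00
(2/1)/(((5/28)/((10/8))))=14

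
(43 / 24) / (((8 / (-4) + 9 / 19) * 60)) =-817 / 41760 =-0.02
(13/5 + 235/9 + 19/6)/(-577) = -2869/51930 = -0.06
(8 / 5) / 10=4 / 25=0.16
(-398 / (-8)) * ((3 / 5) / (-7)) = -597 / 140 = -4.26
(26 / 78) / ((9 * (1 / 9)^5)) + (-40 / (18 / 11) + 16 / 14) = 136313 / 63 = 2163.70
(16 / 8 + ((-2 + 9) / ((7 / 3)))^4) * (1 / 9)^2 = 83 / 81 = 1.02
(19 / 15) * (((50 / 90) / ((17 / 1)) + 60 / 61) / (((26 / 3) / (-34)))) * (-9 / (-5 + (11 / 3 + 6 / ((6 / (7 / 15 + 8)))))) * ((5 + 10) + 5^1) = 10812900 / 84851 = 127.43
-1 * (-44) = 44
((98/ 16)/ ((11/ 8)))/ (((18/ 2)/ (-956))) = -46844/ 99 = -473.17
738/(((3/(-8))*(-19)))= 1968/19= 103.58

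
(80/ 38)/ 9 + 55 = 9445/ 171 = 55.23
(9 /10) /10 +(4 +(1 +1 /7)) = 3663 /700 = 5.23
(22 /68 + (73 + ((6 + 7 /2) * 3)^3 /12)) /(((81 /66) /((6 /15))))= 88759 /136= 652.64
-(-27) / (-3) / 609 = -3 / 203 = -0.01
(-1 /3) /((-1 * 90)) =1 /270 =0.00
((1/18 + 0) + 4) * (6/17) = 73/51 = 1.43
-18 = -18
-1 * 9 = -9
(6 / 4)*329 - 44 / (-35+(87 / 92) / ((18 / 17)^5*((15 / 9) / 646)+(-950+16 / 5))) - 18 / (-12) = 1156451856161961909 / 2330348200335355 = 496.26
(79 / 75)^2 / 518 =6241 / 2913750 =0.00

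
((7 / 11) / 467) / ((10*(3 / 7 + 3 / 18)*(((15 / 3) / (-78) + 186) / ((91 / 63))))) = 16562 / 9312738875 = 0.00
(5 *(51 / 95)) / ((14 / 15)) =765 / 266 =2.88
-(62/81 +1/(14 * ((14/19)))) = -13691/15876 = -0.86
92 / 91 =1.01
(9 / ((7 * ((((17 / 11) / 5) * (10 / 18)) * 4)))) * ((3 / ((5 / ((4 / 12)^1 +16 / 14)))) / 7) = 27621 / 116620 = 0.24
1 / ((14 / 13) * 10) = 13 / 140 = 0.09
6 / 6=1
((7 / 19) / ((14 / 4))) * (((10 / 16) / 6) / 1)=5 / 456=0.01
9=9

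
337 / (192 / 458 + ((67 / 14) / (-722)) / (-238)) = 185655394792 / 230962927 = 803.83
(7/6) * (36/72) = 0.58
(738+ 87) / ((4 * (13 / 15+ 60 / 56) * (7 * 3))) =375 / 74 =5.07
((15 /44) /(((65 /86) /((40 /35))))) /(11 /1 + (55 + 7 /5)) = 2580 /337337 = 0.01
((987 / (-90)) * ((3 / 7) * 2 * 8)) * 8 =-3008 / 5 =-601.60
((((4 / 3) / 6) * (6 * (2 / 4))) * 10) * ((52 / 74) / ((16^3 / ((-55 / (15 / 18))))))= -715 / 9472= -0.08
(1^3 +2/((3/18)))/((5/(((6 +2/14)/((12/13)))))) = 7267/420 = 17.30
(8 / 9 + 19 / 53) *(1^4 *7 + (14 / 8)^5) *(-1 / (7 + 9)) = -1.83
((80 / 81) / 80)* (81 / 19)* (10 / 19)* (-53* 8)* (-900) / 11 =3816000 / 3971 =960.97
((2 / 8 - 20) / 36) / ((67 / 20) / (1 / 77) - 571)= 395 / 225396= 0.00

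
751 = 751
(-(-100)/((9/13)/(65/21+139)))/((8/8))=3879200/189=20524.87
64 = 64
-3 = -3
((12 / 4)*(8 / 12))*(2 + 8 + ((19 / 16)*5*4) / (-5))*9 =189 / 2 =94.50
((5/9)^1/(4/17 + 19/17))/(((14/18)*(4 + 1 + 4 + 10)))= 85/3059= 0.03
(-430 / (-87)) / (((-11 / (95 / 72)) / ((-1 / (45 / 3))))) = 4085 / 103356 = 0.04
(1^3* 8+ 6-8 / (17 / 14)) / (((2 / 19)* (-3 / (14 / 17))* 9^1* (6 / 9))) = -931 / 289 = -3.22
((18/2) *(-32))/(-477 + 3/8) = 768/1271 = 0.60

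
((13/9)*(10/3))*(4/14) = 260/189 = 1.38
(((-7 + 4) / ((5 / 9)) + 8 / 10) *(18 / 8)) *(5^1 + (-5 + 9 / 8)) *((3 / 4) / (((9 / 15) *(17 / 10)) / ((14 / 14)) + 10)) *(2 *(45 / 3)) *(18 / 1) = -3772575 / 8816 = -427.92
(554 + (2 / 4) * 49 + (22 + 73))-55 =1237 / 2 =618.50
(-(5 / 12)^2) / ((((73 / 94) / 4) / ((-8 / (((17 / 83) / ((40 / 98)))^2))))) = 12951320000 / 455885073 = 28.41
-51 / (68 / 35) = -105 / 4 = -26.25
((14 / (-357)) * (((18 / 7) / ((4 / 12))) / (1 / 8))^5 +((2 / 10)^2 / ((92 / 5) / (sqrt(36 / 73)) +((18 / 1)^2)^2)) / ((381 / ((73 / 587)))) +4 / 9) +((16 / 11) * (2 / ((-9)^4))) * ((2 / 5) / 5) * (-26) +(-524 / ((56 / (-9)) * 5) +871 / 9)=-1672642601809323055970598572672230439 / 47644877147862151806025989150 - 1679 * sqrt(73) / 462108931762788670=-35106452.19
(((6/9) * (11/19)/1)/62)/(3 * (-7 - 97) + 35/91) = -143/7158117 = -0.00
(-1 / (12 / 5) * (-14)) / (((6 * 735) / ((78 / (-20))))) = -13 / 2520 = -0.01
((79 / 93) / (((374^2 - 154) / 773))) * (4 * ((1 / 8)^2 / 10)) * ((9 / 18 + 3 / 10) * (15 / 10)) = 61067 / 1732552800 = 0.00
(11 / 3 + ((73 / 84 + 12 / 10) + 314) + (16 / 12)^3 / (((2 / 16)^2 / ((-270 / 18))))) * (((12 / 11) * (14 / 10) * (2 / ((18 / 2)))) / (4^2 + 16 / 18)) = -2464333 / 62700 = -39.30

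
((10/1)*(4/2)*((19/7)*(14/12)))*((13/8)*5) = 6175/12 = 514.58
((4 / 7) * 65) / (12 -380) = -65 / 644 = -0.10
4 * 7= 28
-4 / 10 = -2 / 5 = -0.40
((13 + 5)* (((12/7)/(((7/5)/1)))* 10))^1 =10800/49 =220.41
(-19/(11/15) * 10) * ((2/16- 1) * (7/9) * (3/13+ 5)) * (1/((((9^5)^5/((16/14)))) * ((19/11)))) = 23800/27998021519982250962039711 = 0.00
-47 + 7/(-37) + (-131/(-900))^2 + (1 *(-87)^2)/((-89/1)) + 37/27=-349000328827/2667330000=-130.84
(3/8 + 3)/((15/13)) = 117/40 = 2.92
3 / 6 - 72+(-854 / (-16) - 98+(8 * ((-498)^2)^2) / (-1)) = -3936382977953 / 8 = -492047872244.12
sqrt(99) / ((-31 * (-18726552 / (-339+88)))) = -251 * sqrt(11) / 193507704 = -0.00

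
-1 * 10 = -10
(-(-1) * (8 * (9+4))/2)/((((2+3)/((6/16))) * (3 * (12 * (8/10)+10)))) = 13/196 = 0.07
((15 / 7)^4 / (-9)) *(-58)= 326250 / 2401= 135.88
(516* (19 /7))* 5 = 49020 /7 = 7002.86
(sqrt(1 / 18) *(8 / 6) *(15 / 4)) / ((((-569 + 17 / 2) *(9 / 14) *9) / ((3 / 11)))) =-70 *sqrt(2) / 998811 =-0.00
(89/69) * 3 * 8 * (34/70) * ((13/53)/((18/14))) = 157352/54855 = 2.87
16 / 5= 3.20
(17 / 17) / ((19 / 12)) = 0.63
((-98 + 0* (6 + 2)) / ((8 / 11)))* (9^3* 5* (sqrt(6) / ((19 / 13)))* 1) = -25540515* sqrt(6) / 76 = -823174.07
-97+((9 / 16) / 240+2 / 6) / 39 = -14525431 / 149760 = -96.99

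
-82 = -82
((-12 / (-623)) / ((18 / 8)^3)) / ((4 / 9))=64 / 16821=0.00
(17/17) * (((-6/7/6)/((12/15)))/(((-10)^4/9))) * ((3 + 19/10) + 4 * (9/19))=-11619/10640000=-0.00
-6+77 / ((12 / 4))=59 / 3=19.67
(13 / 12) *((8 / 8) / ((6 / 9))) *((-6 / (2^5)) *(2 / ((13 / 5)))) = -15 / 64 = -0.23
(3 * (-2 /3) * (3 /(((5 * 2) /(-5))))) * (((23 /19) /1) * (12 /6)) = 138 /19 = 7.26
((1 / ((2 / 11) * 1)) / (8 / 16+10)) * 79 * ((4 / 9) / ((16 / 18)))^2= 869 / 84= 10.35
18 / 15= 6 / 5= 1.20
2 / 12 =1 / 6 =0.17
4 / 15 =0.27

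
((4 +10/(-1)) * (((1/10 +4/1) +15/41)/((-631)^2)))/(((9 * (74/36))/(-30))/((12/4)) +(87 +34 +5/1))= -197748/369637940443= -0.00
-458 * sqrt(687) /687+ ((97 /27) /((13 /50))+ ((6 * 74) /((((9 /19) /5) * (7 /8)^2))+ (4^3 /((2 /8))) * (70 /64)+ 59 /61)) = 6731428391 /1049139 - 2 * sqrt(687) /3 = 6398.67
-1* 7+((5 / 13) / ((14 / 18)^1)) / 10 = -1265 / 182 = -6.95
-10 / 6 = -1.67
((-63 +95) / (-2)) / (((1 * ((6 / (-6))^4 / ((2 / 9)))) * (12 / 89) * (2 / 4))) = -1424 / 27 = -52.74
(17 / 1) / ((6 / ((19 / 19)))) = 17 / 6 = 2.83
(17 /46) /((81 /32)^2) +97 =14646295 /150903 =97.06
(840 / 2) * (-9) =-3780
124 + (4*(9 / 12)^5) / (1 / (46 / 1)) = 167.66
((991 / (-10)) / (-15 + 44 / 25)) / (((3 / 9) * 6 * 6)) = 4955 / 7944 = 0.62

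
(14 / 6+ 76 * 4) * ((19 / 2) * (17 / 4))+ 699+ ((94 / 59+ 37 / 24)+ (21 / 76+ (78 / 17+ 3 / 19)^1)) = 498354487 / 38114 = 13075.37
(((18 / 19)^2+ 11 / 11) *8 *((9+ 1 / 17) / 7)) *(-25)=-3014000 / 6137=-491.12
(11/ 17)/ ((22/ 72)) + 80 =1396/ 17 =82.12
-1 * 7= -7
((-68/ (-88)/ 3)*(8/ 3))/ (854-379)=68/ 47025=0.00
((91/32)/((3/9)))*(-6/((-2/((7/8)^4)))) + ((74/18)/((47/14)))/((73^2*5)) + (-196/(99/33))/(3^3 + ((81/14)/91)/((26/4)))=346496537622053959/27535224807751680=12.58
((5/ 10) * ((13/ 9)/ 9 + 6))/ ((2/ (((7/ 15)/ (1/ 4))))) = 3493/ 1215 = 2.87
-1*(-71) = 71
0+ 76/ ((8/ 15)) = 285/ 2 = 142.50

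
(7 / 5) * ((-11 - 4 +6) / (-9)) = 7 / 5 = 1.40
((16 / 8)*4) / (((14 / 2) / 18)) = 144 / 7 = 20.57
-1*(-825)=825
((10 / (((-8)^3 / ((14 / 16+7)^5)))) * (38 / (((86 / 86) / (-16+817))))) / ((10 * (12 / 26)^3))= -1229009265561987 / 67108864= -18313665.17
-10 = -10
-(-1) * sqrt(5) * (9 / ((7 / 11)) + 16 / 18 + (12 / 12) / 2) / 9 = 1957 * sqrt(5) / 1134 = 3.86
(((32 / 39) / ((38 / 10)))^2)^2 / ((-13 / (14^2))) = -128450560000 / 3919369279293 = -0.03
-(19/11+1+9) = -129/11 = -11.73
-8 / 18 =-4 / 9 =-0.44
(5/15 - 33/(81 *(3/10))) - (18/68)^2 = -102509/93636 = -1.09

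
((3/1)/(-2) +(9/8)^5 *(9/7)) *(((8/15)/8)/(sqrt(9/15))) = 62459 *sqrt(15)/3440640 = 0.07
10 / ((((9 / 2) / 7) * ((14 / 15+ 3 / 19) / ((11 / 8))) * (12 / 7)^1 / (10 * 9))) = 1280125 / 1244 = 1029.04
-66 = -66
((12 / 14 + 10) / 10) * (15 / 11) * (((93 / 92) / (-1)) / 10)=-5301 / 35420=-0.15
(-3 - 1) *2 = -8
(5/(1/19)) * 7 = 665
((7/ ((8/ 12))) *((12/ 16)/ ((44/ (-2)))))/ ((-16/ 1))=63/ 2816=0.02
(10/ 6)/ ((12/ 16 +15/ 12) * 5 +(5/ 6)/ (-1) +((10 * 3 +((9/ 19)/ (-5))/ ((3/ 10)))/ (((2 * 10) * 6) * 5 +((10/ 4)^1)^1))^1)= 228950/ 1265993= 0.18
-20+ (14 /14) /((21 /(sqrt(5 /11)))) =-20+ sqrt(55) /231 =-19.97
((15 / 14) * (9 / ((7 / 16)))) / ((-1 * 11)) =-2.00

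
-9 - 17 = -26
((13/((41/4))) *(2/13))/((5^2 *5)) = 8/5125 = 0.00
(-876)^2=767376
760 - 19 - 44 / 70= 25913 / 35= 740.37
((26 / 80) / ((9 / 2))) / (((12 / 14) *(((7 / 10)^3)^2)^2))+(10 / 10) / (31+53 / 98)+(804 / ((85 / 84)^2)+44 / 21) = 945966364313816752174 / 1192282201481730975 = 793.41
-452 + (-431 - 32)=-915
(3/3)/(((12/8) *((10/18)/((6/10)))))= 18/25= 0.72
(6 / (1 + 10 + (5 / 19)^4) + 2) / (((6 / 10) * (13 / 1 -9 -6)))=-1013955 / 478052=-2.12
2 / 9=0.22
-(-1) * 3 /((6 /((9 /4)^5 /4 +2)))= 67241 /8192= 8.21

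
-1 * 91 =-91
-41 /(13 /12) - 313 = -4561 /13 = -350.85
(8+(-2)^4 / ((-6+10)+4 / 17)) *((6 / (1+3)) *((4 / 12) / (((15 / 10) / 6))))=212 / 9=23.56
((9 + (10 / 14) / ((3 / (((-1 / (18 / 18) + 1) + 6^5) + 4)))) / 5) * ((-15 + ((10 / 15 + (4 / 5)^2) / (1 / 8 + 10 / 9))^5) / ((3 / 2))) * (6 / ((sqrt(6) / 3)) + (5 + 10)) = -19440305509321350451018 / 381722813896484375 - 19440305509321350451018 * sqrt(6) / 1908614069482421875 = -75877.23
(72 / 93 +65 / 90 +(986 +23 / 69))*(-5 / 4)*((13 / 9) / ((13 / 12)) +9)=-2756045 / 216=-12759.47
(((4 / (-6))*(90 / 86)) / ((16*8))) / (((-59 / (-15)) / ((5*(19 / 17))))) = -21375 / 2760256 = -0.01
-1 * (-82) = 82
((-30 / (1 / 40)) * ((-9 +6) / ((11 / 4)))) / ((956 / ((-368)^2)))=487526400 / 2629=185441.76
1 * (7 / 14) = 1 / 2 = 0.50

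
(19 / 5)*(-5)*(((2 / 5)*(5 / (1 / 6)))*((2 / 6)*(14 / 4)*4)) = -1064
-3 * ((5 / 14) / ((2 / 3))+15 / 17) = -4.25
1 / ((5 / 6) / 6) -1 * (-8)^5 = 163876 / 5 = 32775.20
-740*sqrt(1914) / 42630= -0.76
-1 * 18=-18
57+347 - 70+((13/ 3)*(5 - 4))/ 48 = 334.09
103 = 103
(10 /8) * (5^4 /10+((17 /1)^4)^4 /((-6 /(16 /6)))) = -1946447675026674733615 /72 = -27033995486481593522.43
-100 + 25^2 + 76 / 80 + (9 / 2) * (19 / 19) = 10609 / 20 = 530.45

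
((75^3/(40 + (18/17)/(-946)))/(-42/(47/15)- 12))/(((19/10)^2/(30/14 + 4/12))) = -46059853125000/161739545863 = -284.78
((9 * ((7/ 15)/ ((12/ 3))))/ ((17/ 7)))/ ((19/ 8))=294/ 1615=0.18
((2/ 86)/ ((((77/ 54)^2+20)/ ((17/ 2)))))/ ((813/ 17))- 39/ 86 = -678766773/ 1497387194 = -0.45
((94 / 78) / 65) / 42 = 47 / 106470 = 0.00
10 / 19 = 0.53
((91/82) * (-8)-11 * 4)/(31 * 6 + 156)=-0.15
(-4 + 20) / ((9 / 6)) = 32 / 3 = 10.67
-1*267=-267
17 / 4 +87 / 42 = 177 / 28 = 6.32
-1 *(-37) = 37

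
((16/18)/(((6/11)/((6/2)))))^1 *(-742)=-32648/9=-3627.56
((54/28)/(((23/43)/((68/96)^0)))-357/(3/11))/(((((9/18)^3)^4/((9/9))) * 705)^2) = -3526042320896/80021025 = -44063.95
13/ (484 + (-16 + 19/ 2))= 26/ 955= 0.03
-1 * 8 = -8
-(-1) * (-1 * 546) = -546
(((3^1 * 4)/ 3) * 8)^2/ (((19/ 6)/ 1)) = 6144/ 19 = 323.37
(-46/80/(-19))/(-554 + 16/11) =-253/4619280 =-0.00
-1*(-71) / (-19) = -3.74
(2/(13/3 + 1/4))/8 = 3/55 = 0.05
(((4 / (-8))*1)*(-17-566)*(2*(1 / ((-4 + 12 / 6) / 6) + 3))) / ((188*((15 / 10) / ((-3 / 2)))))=0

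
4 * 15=60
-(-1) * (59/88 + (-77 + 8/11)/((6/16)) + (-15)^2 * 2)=65281/264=247.28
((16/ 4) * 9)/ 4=9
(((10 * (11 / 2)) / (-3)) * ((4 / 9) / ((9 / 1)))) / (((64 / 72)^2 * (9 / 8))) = -55 / 54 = -1.02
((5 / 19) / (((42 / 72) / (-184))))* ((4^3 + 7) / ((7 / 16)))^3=-16184678154240 / 45619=-354779327.79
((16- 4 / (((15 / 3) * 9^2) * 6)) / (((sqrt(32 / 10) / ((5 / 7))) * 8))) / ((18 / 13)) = 126347 * sqrt(5) / 489888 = 0.58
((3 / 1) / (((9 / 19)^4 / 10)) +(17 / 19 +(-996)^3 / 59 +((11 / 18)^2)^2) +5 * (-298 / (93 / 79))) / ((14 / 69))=-82539988.10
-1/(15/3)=-0.20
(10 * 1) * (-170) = -1700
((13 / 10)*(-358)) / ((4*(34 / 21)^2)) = -1026207 / 23120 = -44.39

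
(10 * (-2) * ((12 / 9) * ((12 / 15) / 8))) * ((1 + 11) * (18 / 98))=-288 / 49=-5.88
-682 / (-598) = 341 / 299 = 1.14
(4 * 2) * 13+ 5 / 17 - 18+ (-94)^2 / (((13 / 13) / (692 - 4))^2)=4182467670.29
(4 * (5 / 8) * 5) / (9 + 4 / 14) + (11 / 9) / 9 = 3121 / 2106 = 1.48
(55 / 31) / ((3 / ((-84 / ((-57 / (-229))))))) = -352660 / 1767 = -199.58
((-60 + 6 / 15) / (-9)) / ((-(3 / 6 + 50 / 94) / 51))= -476204 / 1455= -327.29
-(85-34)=-51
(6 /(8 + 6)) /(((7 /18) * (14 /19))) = 1.50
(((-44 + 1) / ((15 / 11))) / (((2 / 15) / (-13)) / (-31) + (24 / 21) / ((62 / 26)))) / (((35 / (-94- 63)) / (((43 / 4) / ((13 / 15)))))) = 296969739 / 81176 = 3658.34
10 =10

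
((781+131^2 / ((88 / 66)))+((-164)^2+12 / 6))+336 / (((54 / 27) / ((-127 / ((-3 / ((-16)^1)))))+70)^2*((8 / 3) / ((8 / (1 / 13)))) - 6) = 40552.56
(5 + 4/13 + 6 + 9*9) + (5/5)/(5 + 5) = 12013/130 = 92.41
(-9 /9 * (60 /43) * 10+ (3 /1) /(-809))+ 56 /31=-13103327 /1078397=-12.15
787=787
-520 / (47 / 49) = -25480 / 47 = -542.13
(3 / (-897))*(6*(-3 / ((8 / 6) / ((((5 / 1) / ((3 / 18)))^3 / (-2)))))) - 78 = -205572 / 299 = -687.53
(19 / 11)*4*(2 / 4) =38 / 11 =3.45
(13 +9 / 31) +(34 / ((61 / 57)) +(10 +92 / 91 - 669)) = -105473297 / 172081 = -612.93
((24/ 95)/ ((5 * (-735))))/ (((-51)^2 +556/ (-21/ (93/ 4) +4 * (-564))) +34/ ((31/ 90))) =-2168884/ 85169375535125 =-0.00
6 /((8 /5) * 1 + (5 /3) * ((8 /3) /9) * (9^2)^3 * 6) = 15 /3936604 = 0.00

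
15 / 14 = 1.07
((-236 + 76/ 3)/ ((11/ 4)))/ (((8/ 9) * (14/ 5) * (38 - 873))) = 0.04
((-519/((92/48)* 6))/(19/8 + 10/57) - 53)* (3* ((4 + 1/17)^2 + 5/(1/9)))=-100787850450/7730461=-13037.75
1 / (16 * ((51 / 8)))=0.01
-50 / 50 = -1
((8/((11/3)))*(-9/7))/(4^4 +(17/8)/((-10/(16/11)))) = -1080/98441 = -0.01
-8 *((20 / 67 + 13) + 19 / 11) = -88592 / 737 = -120.21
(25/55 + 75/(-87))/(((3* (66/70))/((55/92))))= -11375/132066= -0.09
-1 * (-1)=1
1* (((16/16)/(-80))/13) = -1/1040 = -0.00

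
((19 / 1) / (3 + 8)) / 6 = 19 / 66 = 0.29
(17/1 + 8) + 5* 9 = 70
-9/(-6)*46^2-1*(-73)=3247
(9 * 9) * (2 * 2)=324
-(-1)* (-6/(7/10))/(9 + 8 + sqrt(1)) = -10/21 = -0.48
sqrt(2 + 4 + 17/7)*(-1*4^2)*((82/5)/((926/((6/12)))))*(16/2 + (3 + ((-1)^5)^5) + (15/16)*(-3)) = -2.96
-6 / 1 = -6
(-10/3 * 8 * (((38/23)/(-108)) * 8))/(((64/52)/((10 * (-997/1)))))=-49251800/1863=-26436.82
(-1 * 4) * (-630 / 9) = 280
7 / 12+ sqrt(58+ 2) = 7 / 12+ 2* sqrt(15) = 8.33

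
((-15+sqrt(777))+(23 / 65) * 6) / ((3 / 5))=-279 / 13+5 * sqrt(777) / 3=25.00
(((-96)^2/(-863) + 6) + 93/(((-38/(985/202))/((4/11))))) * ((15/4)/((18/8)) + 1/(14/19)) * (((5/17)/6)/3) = -34775406065/78041915028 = -0.45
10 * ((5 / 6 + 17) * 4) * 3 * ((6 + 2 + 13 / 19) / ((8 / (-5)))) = -441375 / 38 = -11615.13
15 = 15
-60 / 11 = -5.45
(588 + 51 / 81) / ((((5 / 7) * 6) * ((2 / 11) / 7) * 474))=8566327 / 767880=11.16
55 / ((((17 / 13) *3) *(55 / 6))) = 26 / 17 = 1.53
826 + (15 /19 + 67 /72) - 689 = 189769 /1368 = 138.72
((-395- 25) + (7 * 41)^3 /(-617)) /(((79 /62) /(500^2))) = -370435166500000 /48743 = -7599761329.83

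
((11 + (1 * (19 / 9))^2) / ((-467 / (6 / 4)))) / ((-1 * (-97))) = -626 / 1223073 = -0.00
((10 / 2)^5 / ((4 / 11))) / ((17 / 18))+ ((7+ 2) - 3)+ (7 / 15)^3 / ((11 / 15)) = 766219687 / 84150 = 9105.40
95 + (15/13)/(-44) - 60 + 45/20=5323/143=37.22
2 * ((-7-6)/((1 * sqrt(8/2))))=-13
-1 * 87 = -87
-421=-421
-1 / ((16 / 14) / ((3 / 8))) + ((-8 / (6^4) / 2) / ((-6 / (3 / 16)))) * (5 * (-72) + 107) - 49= -511687 / 10368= -49.35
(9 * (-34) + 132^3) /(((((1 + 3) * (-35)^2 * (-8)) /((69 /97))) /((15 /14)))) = -44.71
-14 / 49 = -2 / 7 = -0.29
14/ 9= 1.56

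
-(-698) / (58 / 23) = 8027 / 29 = 276.79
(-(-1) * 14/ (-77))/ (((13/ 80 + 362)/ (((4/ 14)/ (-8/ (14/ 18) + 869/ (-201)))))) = 12864/ 1310188033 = 0.00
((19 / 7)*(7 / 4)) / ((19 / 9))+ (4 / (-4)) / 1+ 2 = 13 / 4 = 3.25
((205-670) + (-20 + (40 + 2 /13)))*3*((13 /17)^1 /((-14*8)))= 17349 /1904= 9.11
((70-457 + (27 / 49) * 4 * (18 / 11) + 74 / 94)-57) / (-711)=11136541 / 18011763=0.62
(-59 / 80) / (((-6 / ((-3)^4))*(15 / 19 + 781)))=30267 / 2376640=0.01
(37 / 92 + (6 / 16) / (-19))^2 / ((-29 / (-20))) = 8937845 / 88609616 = 0.10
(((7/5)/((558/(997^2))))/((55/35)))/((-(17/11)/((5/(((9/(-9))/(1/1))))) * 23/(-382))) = -9302930231/109089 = -85278.35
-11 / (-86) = 11 / 86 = 0.13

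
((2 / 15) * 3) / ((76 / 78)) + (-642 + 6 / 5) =-60837 / 95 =-640.39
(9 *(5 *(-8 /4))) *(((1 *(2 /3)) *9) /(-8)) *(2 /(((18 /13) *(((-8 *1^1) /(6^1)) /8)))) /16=-585 /16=-36.56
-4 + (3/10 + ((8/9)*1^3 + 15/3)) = 197/90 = 2.19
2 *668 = 1336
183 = 183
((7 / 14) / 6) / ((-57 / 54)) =-3 / 38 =-0.08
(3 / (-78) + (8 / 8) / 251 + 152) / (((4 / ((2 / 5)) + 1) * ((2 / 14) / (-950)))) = -299772025 / 3263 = -91870.07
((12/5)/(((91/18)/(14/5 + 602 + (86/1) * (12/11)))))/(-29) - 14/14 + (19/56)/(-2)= -146374769/11611600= -12.61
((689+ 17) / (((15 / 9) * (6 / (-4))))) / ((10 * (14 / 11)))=-3883 / 175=-22.19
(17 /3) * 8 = 136 /3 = 45.33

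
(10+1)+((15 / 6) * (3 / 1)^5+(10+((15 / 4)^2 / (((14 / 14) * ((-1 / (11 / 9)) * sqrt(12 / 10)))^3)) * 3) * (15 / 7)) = 8959 / 14-831875 * sqrt(30) / 36288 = 514.37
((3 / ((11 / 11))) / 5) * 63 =189 / 5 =37.80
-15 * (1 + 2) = -45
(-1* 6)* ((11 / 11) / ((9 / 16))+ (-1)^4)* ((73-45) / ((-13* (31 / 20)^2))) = 560000 / 37479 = 14.94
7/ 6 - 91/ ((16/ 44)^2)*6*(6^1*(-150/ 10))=4459469/ 12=371622.42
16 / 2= 8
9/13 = 0.69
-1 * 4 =-4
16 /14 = 8 /7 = 1.14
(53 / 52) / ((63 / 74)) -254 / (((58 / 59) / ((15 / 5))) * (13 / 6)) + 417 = 2871079 / 47502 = 60.44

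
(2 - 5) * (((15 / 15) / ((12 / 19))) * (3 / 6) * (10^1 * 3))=-285 / 4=-71.25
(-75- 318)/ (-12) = 32.75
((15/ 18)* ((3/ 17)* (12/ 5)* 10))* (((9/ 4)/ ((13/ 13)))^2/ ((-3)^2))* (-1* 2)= -135/ 34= -3.97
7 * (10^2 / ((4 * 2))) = 175 / 2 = 87.50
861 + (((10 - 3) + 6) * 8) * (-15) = -699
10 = 10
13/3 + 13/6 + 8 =29/2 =14.50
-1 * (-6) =6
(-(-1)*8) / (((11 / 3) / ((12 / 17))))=1.54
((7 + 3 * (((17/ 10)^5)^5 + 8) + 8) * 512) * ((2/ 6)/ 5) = 5770757412348402378939569991057/ 97656250000000000000000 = 59092555.90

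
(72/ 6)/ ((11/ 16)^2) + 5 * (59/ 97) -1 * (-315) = 4030834/ 11737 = 343.43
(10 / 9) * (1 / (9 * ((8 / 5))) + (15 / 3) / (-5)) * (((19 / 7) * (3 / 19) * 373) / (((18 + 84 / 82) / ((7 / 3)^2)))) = -7172417 / 151632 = -47.30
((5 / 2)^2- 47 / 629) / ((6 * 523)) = 5179 / 2631736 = 0.00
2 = 2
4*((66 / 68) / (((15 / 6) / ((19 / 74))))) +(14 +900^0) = 48429 / 3145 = 15.40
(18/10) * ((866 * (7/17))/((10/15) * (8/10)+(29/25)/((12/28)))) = 30310/153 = 198.10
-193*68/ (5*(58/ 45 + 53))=-48.35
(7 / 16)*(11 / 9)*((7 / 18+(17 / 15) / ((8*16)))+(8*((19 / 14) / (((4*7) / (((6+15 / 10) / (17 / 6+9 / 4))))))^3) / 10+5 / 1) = 9133319707774669 / 3164205496596480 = 2.89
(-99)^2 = 9801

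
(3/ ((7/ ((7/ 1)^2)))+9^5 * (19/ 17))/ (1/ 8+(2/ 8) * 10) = 2992768/ 119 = 25149.31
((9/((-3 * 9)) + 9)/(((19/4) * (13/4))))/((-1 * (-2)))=16/57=0.28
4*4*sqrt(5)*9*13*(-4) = -7488*sqrt(5) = -16743.68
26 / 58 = 13 / 29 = 0.45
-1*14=-14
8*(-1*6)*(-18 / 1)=864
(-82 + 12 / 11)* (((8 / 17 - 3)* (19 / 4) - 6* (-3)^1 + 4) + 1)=-332415 / 374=-888.81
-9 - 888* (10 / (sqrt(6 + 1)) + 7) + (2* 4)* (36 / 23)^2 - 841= -3727546 / 529 - 8880* sqrt(7) / 7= -10402.73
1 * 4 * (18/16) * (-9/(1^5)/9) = -9/2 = -4.50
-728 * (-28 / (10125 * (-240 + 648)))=2548 / 516375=0.00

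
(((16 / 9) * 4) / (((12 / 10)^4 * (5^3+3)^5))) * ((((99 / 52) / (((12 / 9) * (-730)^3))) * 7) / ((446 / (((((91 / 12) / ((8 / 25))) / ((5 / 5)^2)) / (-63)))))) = 9625 / 4450212735715878471991296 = 0.00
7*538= 3766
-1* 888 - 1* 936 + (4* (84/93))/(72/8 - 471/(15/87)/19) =-181000004/99231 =-1824.03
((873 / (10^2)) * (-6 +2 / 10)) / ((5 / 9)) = -227853 / 2500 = -91.14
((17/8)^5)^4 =4064231406647572522401601/1152921504606846976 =3525158.82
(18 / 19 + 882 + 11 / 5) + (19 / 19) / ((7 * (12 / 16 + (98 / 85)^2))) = 35373690193 / 39960515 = 885.22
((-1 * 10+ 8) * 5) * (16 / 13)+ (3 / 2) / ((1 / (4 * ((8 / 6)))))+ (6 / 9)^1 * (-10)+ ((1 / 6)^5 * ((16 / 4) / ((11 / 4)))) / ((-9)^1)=-6864277 / 625482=-10.97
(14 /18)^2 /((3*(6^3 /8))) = 0.01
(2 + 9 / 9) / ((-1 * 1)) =-3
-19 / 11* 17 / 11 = -323 / 121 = -2.67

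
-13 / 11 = -1.18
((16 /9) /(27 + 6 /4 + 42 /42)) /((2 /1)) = 16 /531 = 0.03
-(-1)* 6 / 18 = 1 / 3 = 0.33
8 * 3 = 24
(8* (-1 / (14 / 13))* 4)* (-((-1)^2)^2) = 208 / 7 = 29.71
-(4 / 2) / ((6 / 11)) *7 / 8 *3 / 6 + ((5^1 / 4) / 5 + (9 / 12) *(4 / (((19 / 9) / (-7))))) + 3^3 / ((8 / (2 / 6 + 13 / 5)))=-6391 / 4560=-1.40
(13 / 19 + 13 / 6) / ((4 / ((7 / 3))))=2275 / 1368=1.66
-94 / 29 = -3.24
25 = 25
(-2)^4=16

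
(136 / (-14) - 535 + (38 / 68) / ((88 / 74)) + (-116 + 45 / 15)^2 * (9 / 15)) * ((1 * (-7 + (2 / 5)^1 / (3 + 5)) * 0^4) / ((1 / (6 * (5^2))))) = 0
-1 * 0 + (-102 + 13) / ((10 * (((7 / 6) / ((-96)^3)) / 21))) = 708673536 / 5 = 141734707.20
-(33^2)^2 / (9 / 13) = -1712997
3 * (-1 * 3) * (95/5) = -171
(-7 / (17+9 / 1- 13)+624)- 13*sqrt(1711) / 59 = 8105 / 13- 13*sqrt(1711) / 59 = 614.35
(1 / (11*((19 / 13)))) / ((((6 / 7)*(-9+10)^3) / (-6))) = -91 / 209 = -0.44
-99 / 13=-7.62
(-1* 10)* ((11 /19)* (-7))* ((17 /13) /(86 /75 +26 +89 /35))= 624750 /349999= 1.79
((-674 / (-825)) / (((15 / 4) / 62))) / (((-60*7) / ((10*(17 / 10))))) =-710396 / 1299375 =-0.55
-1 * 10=-10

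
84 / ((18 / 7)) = 98 / 3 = 32.67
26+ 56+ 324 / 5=734 / 5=146.80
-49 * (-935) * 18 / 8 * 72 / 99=74970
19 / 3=6.33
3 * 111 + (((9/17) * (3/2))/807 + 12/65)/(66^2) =287445463619/863199480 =333.00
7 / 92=0.08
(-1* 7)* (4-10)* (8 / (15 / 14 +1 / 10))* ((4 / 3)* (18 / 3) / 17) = 94080 / 697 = 134.98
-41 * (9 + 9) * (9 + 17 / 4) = -19557 / 2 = -9778.50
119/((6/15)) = 595/2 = 297.50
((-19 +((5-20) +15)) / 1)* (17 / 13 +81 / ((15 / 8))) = -54967 / 65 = -845.65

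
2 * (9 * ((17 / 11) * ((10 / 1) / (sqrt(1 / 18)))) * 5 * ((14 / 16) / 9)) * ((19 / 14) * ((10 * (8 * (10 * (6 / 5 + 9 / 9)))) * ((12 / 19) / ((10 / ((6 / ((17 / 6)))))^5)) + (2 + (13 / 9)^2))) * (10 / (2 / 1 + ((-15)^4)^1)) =6227429774417 * sqrt(2) / 12558400470990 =0.70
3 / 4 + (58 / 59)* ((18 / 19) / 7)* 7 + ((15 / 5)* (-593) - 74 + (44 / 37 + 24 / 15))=-1533429161 / 829540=-1848.53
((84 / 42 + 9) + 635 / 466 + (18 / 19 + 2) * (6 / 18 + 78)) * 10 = 32304685 / 13281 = 2432.40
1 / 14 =0.07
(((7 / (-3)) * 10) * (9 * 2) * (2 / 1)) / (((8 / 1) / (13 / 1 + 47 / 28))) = -6165 / 4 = -1541.25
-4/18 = -2/9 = -0.22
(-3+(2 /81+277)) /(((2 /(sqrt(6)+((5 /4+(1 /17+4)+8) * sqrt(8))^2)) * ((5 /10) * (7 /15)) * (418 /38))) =110980 * sqrt(6) /2079+45447697250 /600831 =75772.16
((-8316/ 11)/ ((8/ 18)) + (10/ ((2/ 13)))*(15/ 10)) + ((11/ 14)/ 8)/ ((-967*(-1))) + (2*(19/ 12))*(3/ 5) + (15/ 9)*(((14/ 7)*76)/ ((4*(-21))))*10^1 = -7952669393/ 4873680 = -1631.76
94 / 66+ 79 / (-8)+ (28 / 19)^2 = -598415 / 95304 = -6.28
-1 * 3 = -3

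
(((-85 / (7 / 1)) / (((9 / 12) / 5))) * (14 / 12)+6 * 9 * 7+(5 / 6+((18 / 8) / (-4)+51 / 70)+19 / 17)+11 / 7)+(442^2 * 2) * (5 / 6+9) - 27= 47031207467 / 12240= 3842418.91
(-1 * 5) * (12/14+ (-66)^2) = -152490/7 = -21784.29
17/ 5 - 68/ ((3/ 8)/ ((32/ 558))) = -29291/ 4185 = -7.00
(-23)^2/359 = 529/359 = 1.47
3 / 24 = 1 / 8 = 0.12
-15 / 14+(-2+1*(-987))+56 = -13077 / 14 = -934.07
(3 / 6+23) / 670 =0.04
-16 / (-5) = 16 / 5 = 3.20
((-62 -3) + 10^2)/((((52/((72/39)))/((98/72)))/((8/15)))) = 1372/1521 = 0.90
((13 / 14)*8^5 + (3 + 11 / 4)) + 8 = 852353 / 28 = 30441.18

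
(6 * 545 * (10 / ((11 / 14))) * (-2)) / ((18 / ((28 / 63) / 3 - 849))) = 3497439400 / 891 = 3925296.75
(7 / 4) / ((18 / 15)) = 35 / 24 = 1.46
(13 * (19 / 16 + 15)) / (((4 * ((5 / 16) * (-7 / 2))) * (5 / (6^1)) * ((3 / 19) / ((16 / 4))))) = -36556 / 25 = -1462.24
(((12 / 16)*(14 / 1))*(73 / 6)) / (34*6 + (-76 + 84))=511 / 848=0.60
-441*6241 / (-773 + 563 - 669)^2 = -305809 / 85849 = -3.56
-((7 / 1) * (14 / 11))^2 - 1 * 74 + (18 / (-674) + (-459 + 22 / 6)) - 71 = -83152288 / 122331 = -679.73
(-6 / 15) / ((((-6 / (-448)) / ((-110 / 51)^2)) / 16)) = -2223.06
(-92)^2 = 8464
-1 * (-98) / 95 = 98 / 95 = 1.03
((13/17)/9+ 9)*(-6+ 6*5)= 11120/51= 218.04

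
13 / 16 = 0.81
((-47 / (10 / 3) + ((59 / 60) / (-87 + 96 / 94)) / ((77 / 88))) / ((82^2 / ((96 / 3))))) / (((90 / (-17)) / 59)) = 24024844958 / 32096551725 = 0.75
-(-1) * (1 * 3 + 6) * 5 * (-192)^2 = 1658880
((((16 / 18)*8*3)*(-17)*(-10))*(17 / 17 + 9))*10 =1088000 / 3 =362666.67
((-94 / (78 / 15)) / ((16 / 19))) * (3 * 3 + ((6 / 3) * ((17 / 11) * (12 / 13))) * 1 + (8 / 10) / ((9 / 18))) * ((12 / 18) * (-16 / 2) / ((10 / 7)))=60128369 / 55770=1078.15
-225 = -225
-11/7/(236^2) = -11/389872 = -0.00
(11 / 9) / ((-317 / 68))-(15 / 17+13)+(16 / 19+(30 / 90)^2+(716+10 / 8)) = 2595213815 / 3686076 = 704.06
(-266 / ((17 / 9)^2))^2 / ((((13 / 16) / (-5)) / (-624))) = 1782643645440 / 83521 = 21343657.83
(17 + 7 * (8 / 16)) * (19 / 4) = 97.38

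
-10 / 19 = -0.53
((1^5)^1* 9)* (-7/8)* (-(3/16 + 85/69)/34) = 32907/100096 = 0.33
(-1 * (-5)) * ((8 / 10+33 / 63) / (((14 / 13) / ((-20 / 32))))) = -9035 / 2352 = -3.84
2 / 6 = 1 / 3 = 0.33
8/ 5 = 1.60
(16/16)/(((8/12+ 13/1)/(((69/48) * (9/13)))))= 621/8528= 0.07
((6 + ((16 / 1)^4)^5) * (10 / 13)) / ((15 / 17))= 41103477866897391940010188 / 39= 1053935329920445947179748.00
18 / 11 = 1.64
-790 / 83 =-9.52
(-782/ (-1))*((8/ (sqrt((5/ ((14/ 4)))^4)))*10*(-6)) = -919632/ 5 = -183926.40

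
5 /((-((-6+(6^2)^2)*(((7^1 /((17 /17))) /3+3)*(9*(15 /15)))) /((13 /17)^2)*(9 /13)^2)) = -28561 /289897056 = -0.00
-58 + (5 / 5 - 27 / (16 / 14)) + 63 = -141 / 8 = -17.62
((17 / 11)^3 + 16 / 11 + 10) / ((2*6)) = 20159 / 15972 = 1.26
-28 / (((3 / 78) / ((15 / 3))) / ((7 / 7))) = -3640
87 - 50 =37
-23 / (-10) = 23 / 10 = 2.30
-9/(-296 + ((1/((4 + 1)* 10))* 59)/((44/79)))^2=-4840000/46445853169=-0.00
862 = 862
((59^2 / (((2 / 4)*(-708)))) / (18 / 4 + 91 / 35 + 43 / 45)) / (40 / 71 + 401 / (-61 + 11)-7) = 41890 / 496103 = 0.08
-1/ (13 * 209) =-1/ 2717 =-0.00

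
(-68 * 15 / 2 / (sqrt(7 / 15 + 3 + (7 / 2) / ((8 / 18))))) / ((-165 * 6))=34 * sqrt(40830) / 44913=0.15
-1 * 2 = -2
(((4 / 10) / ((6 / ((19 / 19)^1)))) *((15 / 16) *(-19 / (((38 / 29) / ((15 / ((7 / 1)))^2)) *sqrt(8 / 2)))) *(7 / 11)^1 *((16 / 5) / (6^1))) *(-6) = 4.24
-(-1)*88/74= 44/37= 1.19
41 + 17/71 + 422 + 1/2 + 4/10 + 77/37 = 466.22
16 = 16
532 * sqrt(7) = 1407.54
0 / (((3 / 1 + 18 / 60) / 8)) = 0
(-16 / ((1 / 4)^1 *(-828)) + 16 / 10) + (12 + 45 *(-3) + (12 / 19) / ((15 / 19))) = -124741 / 1035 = -120.52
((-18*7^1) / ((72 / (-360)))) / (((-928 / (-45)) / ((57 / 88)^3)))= 2625110775 / 316203008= 8.30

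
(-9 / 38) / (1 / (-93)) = 837 / 38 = 22.03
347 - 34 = 313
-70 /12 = -35 /6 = -5.83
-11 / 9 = -1.22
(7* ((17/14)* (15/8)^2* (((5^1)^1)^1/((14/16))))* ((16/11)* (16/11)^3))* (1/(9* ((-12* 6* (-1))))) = 1088000/922383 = 1.18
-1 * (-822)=822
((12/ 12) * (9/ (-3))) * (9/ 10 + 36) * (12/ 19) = -6642/ 95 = -69.92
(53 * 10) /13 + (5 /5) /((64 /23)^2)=2177757 /53248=40.90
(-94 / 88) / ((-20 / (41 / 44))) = 1927 / 38720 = 0.05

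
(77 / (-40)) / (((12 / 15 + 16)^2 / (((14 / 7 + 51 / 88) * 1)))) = -1135 / 64512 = -0.02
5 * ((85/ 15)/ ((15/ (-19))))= -35.89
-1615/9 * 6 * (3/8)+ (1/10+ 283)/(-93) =-756637/1860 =-406.79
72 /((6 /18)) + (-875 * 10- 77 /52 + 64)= -440517 /52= -8471.48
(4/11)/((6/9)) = 6/11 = 0.55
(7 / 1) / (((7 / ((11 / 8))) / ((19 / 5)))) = 209 / 40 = 5.22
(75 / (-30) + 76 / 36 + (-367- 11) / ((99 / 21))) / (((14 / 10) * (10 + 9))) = -11395 / 3762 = -3.03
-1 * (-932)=932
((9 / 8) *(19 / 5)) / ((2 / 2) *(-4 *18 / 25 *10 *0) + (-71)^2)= 171 / 201640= 0.00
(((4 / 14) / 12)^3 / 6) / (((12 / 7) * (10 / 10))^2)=1 / 1306368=0.00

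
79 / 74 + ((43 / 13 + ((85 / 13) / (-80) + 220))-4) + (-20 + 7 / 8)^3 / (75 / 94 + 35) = 24.88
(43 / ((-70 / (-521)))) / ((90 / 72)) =44806 / 175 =256.03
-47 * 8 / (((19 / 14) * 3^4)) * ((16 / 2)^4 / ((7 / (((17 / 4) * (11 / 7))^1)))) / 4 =-35999744 / 10773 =-3341.66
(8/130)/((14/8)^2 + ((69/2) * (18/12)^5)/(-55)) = -2816/77831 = -0.04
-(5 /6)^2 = -25 /36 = -0.69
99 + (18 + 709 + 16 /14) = 5790 /7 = 827.14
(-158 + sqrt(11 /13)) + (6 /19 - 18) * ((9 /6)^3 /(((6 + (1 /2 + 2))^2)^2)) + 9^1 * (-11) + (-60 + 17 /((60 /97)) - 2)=-27757539049 /95213940 + sqrt(143) /13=-290.61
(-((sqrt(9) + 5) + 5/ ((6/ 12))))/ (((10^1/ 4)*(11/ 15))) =-108/ 11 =-9.82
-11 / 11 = -1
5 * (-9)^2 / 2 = 405 / 2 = 202.50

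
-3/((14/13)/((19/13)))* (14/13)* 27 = -1539/13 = -118.38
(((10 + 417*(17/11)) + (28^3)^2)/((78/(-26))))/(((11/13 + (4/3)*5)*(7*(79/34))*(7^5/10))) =-23429538400060/29955435433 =-782.15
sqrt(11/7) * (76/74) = 38 * sqrt(77)/259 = 1.29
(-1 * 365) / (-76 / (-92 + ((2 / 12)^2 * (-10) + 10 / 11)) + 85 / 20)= -26412860 / 367739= -71.83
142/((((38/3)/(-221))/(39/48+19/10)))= -10214841/1520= -6720.29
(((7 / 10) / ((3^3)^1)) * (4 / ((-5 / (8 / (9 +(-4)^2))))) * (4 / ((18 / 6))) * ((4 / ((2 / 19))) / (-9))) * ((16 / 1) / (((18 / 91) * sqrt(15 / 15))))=12393472 / 4100625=3.02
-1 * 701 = -701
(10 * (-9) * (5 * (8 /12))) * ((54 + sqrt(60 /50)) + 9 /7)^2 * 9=-404535060 /49- 417960 * sqrt(30) /7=-8582854.87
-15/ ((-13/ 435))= 6525/ 13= 501.92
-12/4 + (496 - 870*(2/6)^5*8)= 464.36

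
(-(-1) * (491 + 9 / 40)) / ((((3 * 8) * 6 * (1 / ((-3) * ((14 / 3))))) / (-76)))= 2613317 / 720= 3629.61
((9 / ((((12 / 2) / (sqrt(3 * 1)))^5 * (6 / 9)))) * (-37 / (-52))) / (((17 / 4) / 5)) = 185 * sqrt(3) / 14144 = 0.02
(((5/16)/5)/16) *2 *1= 1/128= 0.01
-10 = -10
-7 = -7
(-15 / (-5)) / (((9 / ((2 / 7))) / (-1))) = -2 / 21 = -0.10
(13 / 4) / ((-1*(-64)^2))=-13 / 16384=-0.00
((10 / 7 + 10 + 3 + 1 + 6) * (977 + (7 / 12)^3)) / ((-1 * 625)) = -1688599 / 50400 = -33.50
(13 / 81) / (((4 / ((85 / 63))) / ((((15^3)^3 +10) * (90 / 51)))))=12494091800125 / 3402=3672572545.60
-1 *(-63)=63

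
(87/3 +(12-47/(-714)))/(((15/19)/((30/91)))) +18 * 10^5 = 58477157099/32487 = 1800017.15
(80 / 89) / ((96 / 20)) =50 / 267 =0.19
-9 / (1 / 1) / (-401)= 9 / 401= 0.02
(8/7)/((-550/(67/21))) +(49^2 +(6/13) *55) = 1275122291/525525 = 2426.38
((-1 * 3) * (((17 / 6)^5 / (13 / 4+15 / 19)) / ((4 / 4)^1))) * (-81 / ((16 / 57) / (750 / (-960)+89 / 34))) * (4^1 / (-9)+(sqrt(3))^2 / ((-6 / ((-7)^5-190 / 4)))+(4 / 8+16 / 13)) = 39604554905547015 / 65388544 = 605680329.96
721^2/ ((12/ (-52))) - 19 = -6757990/ 3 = -2252663.33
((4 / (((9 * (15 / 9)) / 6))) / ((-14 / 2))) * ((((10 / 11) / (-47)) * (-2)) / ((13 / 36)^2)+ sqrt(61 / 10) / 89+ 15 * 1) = -2138424 / 611611 - 4 * sqrt(610) / 15575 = -3.50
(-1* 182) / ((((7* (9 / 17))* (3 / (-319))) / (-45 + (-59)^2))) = 484469128 / 27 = 17943301.04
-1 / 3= -0.33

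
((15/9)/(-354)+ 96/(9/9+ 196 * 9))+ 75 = 140675377/1874430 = 75.05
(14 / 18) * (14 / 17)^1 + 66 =10196 / 153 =66.64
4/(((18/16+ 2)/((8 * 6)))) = 1536/25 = 61.44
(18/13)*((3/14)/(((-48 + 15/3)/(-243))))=6561/3913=1.68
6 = 6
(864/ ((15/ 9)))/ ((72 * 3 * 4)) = 3/ 5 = 0.60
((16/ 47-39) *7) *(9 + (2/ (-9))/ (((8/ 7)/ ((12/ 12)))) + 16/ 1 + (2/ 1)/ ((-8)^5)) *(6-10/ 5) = -46522527961/ 1732608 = -26851.16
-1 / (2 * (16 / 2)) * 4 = -0.25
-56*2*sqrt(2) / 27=-5.87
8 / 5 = 1.60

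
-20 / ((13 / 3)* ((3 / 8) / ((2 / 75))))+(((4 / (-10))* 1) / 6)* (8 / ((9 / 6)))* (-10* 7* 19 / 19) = 14368 / 585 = 24.56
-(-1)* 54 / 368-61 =-11197 / 184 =-60.85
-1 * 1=-1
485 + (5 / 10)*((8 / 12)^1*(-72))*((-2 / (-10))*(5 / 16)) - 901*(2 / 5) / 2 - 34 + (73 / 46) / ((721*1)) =22329192 / 82915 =269.30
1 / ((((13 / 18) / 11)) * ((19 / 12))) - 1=2129 / 247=8.62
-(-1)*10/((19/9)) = 90/19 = 4.74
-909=-909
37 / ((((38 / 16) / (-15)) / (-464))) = 2060160 / 19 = 108429.47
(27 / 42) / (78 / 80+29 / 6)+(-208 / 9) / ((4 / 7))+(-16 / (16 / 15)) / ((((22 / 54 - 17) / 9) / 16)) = 89.84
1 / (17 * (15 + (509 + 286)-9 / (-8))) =8 / 110313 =0.00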